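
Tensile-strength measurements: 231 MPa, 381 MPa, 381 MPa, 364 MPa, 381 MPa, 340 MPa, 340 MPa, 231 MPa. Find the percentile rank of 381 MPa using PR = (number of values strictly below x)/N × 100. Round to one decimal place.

N = 8.
Strictly below 381: 5. Equal to 381: 3.
PR = 5/8 × 100 = 62.5

62.5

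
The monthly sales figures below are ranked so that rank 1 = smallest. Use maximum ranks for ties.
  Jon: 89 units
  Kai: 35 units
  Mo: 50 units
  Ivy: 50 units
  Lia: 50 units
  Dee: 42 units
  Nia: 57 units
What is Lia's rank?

Sorted (ascending): 35, 42, 50, 50, 50, 57, 89
The 3 values of 50 occupy positions 3–5 → each gets rank 5.
Lia has value 50 units → rank 5.

5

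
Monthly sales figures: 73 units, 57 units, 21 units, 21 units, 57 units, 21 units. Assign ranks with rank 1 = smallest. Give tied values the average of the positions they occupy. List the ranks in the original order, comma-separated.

6, 4.5, 2, 2, 4.5, 2

Sorted (ascending): 21, 21, 21, 57, 57, 73
The 3 values of 21 occupy positions 1–3 → average rank 2.
The 2 values of 57 occupy positions 4–5 → average rank (4+5)/2 = 4.5.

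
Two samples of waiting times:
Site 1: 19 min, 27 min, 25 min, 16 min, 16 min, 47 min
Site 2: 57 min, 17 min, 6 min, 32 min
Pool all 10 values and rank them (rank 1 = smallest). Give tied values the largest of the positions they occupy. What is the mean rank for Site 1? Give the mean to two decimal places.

Sorted (ascending): 6, 16, 16, 17, 19, 25, 27, 32, 47, 57
The 2 values of 16 occupy positions 2–3 → each gets rank 3.
Site 1 values → pooled ranks: 19→5, 27→7, 25→6, 16→3, 16→3, 47→9
Mean rank = (5 + 7 + 6 + 3 + 3 + 9) / 6 = 5.50

5.50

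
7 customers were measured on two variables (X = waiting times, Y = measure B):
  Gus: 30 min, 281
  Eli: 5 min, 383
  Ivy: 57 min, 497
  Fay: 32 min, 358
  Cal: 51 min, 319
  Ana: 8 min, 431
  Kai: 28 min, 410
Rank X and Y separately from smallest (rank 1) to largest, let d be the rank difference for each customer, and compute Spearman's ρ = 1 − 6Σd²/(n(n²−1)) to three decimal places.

-0.036

Ranks of variable 1: 4, 1, 7, 5, 6, 2, 3
Ranks of variable 2: 1, 4, 7, 3, 2, 6, 5
d = r₁ − r₂: 3, -3, 0, 2, 4, -4, -2
d²: 9, 9, 0, 4, 16, 16, 4; Σd² = 58
ρ = 1 − 6·58/(7·48) = 1 − 348/336 = -0.036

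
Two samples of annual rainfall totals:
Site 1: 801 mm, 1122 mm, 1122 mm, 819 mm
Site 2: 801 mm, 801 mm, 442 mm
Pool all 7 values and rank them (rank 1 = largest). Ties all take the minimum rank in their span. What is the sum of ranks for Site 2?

15

Sorted (descending): 1122, 1122, 819, 801, 801, 801, 442
The 2 values of 1122 occupy positions 1–2 → each gets rank 1.
The 3 values of 801 occupy positions 4–6 → each gets rank 4.
Site 2 values → pooled ranks: 801→4, 801→4, 442→7
Rank sum = 4 + 4 + 7 = 15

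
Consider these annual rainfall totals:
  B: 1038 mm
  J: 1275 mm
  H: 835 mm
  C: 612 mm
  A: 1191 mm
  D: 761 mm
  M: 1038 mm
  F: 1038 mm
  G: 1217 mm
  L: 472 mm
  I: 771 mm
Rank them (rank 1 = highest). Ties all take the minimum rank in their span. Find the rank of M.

Sorted (descending): 1275, 1217, 1191, 1038, 1038, 1038, 835, 771, 761, 612, 472
The 3 values of 1038 occupy positions 4–6 → each gets rank 4.
M has value 1038 mm → rank 4.

4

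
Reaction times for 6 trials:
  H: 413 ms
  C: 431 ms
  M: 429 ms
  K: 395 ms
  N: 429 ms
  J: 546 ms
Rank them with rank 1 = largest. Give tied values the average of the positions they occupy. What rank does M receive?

Sorted (descending): 546, 431, 429, 429, 413, 395
The 2 values of 429 occupy positions 3–4 → average rank (3+4)/2 = 3.5.
M has value 429 ms → rank 3.5.

3.5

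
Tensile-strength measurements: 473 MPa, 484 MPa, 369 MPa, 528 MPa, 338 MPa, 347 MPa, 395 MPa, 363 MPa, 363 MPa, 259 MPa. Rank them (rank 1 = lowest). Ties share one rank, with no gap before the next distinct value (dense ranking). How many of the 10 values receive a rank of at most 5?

Sorted (ascending): 259, 338, 347, 363, 363, 369, 395, 473, 484, 528
The 2 values of 363 share dense rank 4.
Remaining distinct values take the next consecutive integers.
Ranks ≤ 5: {1, 2, 3, 4, 4, 5} → 6 values.

6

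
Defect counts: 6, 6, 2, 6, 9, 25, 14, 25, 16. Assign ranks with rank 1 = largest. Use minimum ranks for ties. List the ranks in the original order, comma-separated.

6, 6, 9, 6, 5, 1, 4, 1, 3

Sorted (descending): 25, 25, 16, 14, 9, 6, 6, 6, 2
The 2 values of 25 occupy positions 1–2 → each gets rank 1.
The 3 values of 6 occupy positions 6–8 → each gets rank 6.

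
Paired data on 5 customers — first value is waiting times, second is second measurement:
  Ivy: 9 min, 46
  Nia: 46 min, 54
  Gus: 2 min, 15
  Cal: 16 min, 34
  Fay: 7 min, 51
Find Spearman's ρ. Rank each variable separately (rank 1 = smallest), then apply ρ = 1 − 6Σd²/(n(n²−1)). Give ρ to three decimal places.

Ranks of variable 1: 3, 5, 1, 4, 2
Ranks of variable 2: 3, 5, 1, 2, 4
d = r₁ − r₂: 0, 0, 0, 2, -2
d²: 0, 0, 0, 4, 4; Σd² = 8
ρ = 1 − 6·8/(5·24) = 1 − 48/120 = 0.600

0.600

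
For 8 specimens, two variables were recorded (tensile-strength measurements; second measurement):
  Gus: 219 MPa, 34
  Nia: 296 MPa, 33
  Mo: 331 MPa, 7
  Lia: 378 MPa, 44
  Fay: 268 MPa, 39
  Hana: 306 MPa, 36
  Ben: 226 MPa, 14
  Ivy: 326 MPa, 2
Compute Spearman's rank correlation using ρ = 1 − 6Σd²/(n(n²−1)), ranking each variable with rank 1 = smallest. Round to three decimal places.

Ranks of variable 1: 1, 4, 7, 8, 3, 5, 2, 6
Ranks of variable 2: 5, 4, 2, 8, 7, 6, 3, 1
d = r₁ − r₂: -4, 0, 5, 0, -4, -1, -1, 5
d²: 16, 0, 25, 0, 16, 1, 1, 25; Σd² = 84
ρ = 1 − 6·84/(8·63) = 1 − 504/504 = 0.000

0.000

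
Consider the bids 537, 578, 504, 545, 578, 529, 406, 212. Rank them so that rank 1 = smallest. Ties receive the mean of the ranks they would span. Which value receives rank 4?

Sorted (ascending): 212, 406, 504, 529, 537, 545, 578, 578
The 2 values of 578 occupy positions 7–8 → average rank (7+8)/2 = 7.5.
Rank 4 → value 529.

529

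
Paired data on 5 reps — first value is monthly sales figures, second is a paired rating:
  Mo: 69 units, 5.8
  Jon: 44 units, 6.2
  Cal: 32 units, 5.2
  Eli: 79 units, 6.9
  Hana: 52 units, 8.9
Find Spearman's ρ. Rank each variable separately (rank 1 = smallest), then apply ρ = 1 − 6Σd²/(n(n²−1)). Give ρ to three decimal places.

Ranks of variable 1: 4, 2, 1, 5, 3
Ranks of variable 2: 2, 3, 1, 4, 5
d = r₁ − r₂: 2, -1, 0, 1, -2
d²: 4, 1, 0, 1, 4; Σd² = 10
ρ = 1 − 6·10/(5·24) = 1 − 60/120 = 0.500

0.500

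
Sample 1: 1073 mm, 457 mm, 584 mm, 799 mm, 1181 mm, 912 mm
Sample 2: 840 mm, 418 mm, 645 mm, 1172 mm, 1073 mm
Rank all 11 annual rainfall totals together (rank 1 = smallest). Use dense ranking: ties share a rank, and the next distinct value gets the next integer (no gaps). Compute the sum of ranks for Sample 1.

Sorted (ascending): 418, 457, 584, 645, 799, 840, 912, 1073, 1073, 1172, 1181
The 2 values of 1073 share dense rank 8.
Remaining distinct values take the next consecutive integers.
Sample 1 values → pooled ranks: 1073→8, 457→2, 584→3, 799→5, 1181→10, 912→7
Rank sum = 8 + 2 + 3 + 5 + 10 + 7 = 35

35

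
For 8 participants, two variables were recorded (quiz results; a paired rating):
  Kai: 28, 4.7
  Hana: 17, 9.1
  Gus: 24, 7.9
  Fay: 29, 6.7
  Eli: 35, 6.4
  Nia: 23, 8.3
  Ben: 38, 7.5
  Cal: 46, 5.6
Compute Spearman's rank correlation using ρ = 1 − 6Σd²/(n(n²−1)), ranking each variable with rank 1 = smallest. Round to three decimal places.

Ranks of variable 1: 4, 1, 3, 5, 6, 2, 7, 8
Ranks of variable 2: 1, 8, 6, 4, 3, 7, 5, 2
d = r₁ − r₂: 3, -7, -3, 1, 3, -5, 2, 6
d²: 9, 49, 9, 1, 9, 25, 4, 36; Σd² = 142
ρ = 1 − 6·142/(8·63) = 1 − 852/504 = -0.690

-0.690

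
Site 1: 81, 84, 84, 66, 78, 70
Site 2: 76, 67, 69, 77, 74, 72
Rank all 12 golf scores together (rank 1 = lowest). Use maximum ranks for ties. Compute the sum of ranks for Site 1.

48

Sorted (ascending): 66, 67, 69, 70, 72, 74, 76, 77, 78, 81, 84, 84
The 2 values of 84 occupy positions 11–12 → each gets rank 12.
Site 1 values → pooled ranks: 81→10, 84→12, 84→12, 66→1, 78→9, 70→4
Rank sum = 10 + 12 + 12 + 1 + 9 + 4 = 48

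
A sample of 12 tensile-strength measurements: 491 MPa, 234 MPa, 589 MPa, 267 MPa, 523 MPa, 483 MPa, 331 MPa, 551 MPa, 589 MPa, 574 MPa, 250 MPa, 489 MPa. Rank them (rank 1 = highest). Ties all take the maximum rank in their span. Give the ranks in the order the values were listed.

Sorted (descending): 589, 589, 574, 551, 523, 491, 489, 483, 331, 267, 250, 234
The 2 values of 589 occupy positions 1–2 → each gets rank 2.

6, 12, 2, 10, 5, 8, 9, 4, 2, 3, 11, 7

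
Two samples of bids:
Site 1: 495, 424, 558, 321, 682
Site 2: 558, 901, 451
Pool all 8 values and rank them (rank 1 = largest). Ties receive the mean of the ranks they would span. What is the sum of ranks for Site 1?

Sorted (descending): 901, 682, 558, 558, 495, 451, 424, 321
The 2 values of 558 occupy positions 3–4 → average rank (3+4)/2 = 3.5.
Site 1 values → pooled ranks: 495→5, 424→7, 558→3.5, 321→8, 682→2
Rank sum = 5 + 7 + 3.5 + 8 + 2 = 25.5

25.5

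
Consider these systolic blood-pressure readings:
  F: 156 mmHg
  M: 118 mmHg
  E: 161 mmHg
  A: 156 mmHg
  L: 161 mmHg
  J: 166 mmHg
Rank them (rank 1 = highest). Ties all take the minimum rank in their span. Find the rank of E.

Sorted (descending): 166, 161, 161, 156, 156, 118
The 2 values of 161 occupy positions 2–3 → each gets rank 2.
The 2 values of 156 occupy positions 4–5 → each gets rank 4.
E has value 161 mmHg → rank 2.

2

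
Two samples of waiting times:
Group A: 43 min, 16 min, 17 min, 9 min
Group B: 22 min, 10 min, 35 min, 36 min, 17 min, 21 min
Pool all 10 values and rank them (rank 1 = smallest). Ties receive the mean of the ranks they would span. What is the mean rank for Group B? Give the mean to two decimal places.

6.08

Sorted (ascending): 9, 10, 16, 17, 17, 21, 22, 35, 36, 43
The 2 values of 17 occupy positions 4–5 → average rank (4+5)/2 = 4.5.
Group B values → pooled ranks: 22→7, 10→2, 35→8, 36→9, 17→4.5, 21→6
Mean rank = (7 + 2 + 8 + 9 + 4.5 + 6) / 6 = 6.08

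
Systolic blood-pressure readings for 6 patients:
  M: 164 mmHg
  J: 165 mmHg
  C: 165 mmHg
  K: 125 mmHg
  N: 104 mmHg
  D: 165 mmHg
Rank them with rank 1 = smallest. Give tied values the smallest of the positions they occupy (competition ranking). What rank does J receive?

Sorted (ascending): 104, 125, 164, 165, 165, 165
The 3 values of 165 occupy positions 4–6 → each gets rank 4.
J has value 165 mmHg → rank 4.

4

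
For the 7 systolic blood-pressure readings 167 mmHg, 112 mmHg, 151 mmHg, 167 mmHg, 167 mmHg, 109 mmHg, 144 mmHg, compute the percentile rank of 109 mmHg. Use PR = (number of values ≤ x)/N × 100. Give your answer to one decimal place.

N = 7.
Strictly below 109: 0. Equal to 109: 1.
PR = 1/7 × 100 = 14.3

14.3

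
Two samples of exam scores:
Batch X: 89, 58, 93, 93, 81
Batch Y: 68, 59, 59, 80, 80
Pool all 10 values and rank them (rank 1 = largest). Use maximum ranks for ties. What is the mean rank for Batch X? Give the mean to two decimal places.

4.20

Sorted (descending): 93, 93, 89, 81, 80, 80, 68, 59, 59, 58
The 2 values of 93 occupy positions 1–2 → each gets rank 2.
The 2 values of 80 occupy positions 5–6 → each gets rank 6.
The 2 values of 59 occupy positions 8–9 → each gets rank 9.
Batch X values → pooled ranks: 89→3, 58→10, 93→2, 93→2, 81→4
Mean rank = (3 + 10 + 2 + 2 + 4) / 5 = 4.20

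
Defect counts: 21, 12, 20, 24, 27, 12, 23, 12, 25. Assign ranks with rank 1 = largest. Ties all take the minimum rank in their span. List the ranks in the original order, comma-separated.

Sorted (descending): 27, 25, 24, 23, 21, 20, 12, 12, 12
The 3 values of 12 occupy positions 7–9 → each gets rank 7.

5, 7, 6, 3, 1, 7, 4, 7, 2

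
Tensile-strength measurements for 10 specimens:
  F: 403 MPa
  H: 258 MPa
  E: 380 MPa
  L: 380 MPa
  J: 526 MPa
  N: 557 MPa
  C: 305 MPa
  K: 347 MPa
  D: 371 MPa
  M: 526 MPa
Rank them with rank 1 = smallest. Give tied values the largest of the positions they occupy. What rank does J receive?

9

Sorted (ascending): 258, 305, 347, 371, 380, 380, 403, 526, 526, 557
The 2 values of 380 occupy positions 5–6 → each gets rank 6.
The 2 values of 526 occupy positions 8–9 → each gets rank 9.
J has value 526 MPa → rank 9.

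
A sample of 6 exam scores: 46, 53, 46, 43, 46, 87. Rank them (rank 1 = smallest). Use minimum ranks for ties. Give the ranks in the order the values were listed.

2, 5, 2, 1, 2, 6

Sorted (ascending): 43, 46, 46, 46, 53, 87
The 3 values of 46 occupy positions 2–4 → each gets rank 2.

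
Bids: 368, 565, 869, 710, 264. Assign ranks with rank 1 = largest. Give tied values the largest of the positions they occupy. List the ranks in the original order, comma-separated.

4, 3, 1, 2, 5

Sorted (descending): 869, 710, 565, 368, 264
No ties — each value takes its position as its rank.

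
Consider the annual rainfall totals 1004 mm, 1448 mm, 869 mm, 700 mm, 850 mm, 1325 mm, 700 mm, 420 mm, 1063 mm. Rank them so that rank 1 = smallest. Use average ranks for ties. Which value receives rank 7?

Sorted (ascending): 420, 700, 700, 850, 869, 1004, 1063, 1325, 1448
The 2 values of 700 occupy positions 2–3 → average rank (2+3)/2 = 2.5.
Rank 7 → value 1063.

1063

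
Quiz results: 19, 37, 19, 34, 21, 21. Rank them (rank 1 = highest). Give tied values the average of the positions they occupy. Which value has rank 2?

Sorted (descending): 37, 34, 21, 21, 19, 19
The 2 values of 21 occupy positions 3–4 → average rank (3+4)/2 = 3.5.
The 2 values of 19 occupy positions 5–6 → average rank (5+6)/2 = 5.5.
Rank 2 → value 34.

34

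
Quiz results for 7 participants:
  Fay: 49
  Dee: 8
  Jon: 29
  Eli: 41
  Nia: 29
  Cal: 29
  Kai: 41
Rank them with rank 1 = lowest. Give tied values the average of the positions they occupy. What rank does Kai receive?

5.5

Sorted (ascending): 8, 29, 29, 29, 41, 41, 49
The 3 values of 29 occupy positions 2–4 → average rank 3.
The 2 values of 41 occupy positions 5–6 → average rank (5+6)/2 = 5.5.
Kai has value 41 → rank 5.5.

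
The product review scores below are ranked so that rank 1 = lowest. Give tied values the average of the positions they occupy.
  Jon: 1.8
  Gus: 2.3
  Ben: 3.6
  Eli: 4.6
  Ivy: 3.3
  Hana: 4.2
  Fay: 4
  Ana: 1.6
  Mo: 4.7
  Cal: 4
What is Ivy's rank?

Sorted (ascending): 1.6, 1.8, 2.3, 3.3, 3.6, 4, 4, 4.2, 4.6, 4.7
The 2 values of 4 occupy positions 6–7 → average rank (6+7)/2 = 6.5.
Ivy has value 3.3 → rank 4.

4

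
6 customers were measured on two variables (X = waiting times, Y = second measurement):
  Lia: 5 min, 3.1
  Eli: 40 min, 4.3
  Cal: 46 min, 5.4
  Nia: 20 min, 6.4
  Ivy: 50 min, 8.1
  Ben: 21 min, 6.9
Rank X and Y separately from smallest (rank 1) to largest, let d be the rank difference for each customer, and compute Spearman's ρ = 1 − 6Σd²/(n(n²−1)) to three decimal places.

Ranks of variable 1: 1, 4, 5, 2, 6, 3
Ranks of variable 2: 1, 2, 3, 4, 6, 5
d = r₁ − r₂: 0, 2, 2, -2, 0, -2
d²: 0, 4, 4, 4, 0, 4; Σd² = 16
ρ = 1 − 6·16/(6·35) = 1 − 96/210 = 0.543

0.543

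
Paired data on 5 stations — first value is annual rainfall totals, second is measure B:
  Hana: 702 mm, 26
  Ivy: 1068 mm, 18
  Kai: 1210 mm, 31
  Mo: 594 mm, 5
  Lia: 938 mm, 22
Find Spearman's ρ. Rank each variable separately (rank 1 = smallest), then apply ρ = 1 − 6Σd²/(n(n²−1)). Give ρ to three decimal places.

0.600

Ranks of variable 1: 2, 4, 5, 1, 3
Ranks of variable 2: 4, 2, 5, 1, 3
d = r₁ − r₂: -2, 2, 0, 0, 0
d²: 4, 4, 0, 0, 0; Σd² = 8
ρ = 1 − 6·8/(5·24) = 1 − 48/120 = 0.600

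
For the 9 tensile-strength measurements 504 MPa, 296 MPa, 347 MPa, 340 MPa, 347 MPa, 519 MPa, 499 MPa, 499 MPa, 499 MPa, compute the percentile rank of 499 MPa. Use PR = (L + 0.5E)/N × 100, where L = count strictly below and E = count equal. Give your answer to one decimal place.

N = 9.
Strictly below 499: 4. Equal to 499: 3.
PR = (4 + 0.5·3)/9 × 100 = 61.1

61.1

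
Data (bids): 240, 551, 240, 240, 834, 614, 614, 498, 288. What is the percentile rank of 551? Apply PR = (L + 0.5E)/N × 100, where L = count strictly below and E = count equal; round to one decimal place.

61.1

N = 9.
Strictly below 551: 5. Equal to 551: 1.
PR = (5 + 0.5·1)/9 × 100 = 61.1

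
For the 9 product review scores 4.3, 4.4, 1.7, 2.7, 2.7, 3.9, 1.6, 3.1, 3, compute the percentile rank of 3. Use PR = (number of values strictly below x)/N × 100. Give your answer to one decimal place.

44.4

N = 9.
Strictly below 3: 4. Equal to 3: 1.
PR = 4/9 × 100 = 44.4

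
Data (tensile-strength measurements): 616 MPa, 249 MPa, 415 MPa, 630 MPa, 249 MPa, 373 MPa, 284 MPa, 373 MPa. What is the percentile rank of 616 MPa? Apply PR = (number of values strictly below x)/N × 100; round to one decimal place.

N = 8.
Strictly below 616: 6. Equal to 616: 1.
PR = 6/8 × 100 = 75.0

75.0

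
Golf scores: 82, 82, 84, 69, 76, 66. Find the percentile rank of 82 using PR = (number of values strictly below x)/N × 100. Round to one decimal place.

N = 6.
Strictly below 82: 3. Equal to 82: 2.
PR = 3/6 × 100 = 50.0

50.0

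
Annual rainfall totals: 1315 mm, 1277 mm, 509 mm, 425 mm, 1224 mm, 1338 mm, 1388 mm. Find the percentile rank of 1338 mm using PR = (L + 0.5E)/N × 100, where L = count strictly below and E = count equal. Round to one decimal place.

N = 7.
Strictly below 1338: 5. Equal to 1338: 1.
PR = (5 + 0.5·1)/7 × 100 = 78.6

78.6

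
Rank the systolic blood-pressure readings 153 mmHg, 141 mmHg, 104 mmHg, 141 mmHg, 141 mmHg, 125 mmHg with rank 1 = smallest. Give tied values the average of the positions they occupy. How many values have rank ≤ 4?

Sorted (ascending): 104, 125, 141, 141, 141, 153
The 3 values of 141 occupy positions 3–5 → average rank 4.
Ranks ≤ 4: {1, 2, 4, 4, 4} → 5 values.

5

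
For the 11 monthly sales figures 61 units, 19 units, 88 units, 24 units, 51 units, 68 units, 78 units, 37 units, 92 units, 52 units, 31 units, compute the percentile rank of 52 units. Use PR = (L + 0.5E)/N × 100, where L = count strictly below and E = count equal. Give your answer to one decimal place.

50.0

N = 11.
Strictly below 52: 5. Equal to 52: 1.
PR = (5 + 0.5·1)/11 × 100 = 50.0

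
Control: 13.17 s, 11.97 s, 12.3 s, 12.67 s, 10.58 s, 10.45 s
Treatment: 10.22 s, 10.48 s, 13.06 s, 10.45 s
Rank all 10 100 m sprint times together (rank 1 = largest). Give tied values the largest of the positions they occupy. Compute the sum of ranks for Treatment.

28

Sorted (descending): 13.17, 13.06, 12.67, 12.3, 11.97, 10.58, 10.48, 10.45, 10.45, 10.22
The 2 values of 10.45 occupy positions 8–9 → each gets rank 9.
Treatment values → pooled ranks: 10.22→10, 10.48→7, 13.06→2, 10.45→9
Rank sum = 10 + 7 + 2 + 9 = 28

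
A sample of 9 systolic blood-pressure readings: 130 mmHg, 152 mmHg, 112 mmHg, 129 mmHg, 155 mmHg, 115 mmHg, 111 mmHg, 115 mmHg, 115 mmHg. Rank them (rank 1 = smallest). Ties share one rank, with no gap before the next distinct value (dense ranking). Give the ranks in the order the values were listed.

Sorted (ascending): 111, 112, 115, 115, 115, 129, 130, 152, 155
The 3 values of 115 share dense rank 3.
Remaining distinct values take the next consecutive integers.

5, 6, 2, 4, 7, 3, 1, 3, 3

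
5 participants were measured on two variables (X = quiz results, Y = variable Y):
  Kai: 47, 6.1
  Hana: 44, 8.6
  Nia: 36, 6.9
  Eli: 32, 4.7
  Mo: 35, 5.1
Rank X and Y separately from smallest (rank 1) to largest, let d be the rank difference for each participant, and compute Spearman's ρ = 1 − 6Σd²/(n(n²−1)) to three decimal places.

Ranks of variable 1: 5, 4, 3, 1, 2
Ranks of variable 2: 3, 5, 4, 1, 2
d = r₁ − r₂: 2, -1, -1, 0, 0
d²: 4, 1, 1, 0, 0; Σd² = 6
ρ = 1 − 6·6/(5·24) = 1 − 36/120 = 0.700

0.700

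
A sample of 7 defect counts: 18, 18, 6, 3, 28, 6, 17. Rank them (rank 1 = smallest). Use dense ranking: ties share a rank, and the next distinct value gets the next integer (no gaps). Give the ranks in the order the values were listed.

4, 4, 2, 1, 5, 2, 3

Sorted (ascending): 3, 6, 6, 17, 18, 18, 28
The 2 values of 6 share dense rank 2.
The 2 values of 18 share dense rank 4.
Remaining distinct values take the next consecutive integers.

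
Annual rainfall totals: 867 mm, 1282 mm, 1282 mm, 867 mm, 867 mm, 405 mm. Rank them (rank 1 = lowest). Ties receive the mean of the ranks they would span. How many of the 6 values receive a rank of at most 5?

4

Sorted (ascending): 405, 867, 867, 867, 1282, 1282
The 3 values of 867 occupy positions 2–4 → average rank 3.
The 2 values of 1282 occupy positions 5–6 → average rank (5+6)/2 = 5.5.
Ranks ≤ 5: {1, 3, 3, 3} → 4 values.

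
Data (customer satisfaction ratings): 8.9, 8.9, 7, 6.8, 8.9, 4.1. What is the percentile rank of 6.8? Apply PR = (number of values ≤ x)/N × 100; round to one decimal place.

N = 6.
Strictly below 6.8: 1. Equal to 6.8: 1.
PR = 2/6 × 100 = 33.3

33.3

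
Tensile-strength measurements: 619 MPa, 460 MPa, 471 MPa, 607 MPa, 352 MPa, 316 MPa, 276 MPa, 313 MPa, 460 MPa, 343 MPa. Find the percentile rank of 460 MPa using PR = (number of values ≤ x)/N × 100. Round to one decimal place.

70.0

N = 10.
Strictly below 460: 5. Equal to 460: 2.
PR = 7/10 × 100 = 70.0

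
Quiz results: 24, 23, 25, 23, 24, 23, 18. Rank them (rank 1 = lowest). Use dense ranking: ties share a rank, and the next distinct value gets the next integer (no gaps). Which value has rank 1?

Sorted (ascending): 18, 23, 23, 23, 24, 24, 25
The 3 values of 23 share dense rank 2.
The 2 values of 24 share dense rank 3.
Remaining distinct values take the next consecutive integers.
Rank 1 → value 18.

18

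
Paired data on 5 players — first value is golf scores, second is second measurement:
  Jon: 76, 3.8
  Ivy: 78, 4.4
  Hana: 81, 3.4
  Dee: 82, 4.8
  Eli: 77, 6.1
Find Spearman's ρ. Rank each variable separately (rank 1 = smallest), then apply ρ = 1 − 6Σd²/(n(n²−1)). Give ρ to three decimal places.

Ranks of variable 1: 1, 3, 4, 5, 2
Ranks of variable 2: 2, 3, 1, 4, 5
d = r₁ − r₂: -1, 0, 3, 1, -3
d²: 1, 0, 9, 1, 9; Σd² = 20
ρ = 1 − 6·20/(5·24) = 1 − 120/120 = 0.000

0.000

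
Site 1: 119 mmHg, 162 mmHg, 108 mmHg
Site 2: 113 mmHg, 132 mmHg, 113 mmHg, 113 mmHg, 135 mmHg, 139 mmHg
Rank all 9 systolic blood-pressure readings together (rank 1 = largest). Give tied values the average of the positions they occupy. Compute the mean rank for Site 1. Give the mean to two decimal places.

5.00

Sorted (descending): 162, 139, 135, 132, 119, 113, 113, 113, 108
The 3 values of 113 occupy positions 6–8 → average rank 7.
Site 1 values → pooled ranks: 119→5, 162→1, 108→9
Mean rank = (5 + 1 + 9) / 3 = 5.00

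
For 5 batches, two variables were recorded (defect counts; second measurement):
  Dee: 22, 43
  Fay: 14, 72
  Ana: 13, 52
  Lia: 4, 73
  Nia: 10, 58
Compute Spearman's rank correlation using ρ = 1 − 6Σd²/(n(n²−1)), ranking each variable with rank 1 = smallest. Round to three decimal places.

-0.700

Ranks of variable 1: 5, 4, 3, 1, 2
Ranks of variable 2: 1, 4, 2, 5, 3
d = r₁ − r₂: 4, 0, 1, -4, -1
d²: 16, 0, 1, 16, 1; Σd² = 34
ρ = 1 − 6·34/(5·24) = 1 − 204/120 = -0.700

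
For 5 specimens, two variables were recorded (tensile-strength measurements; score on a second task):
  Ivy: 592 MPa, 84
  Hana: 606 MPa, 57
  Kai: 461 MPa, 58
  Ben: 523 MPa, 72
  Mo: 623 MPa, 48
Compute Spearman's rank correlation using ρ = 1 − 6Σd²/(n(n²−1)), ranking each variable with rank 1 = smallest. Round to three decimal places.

-0.600

Ranks of variable 1: 3, 4, 1, 2, 5
Ranks of variable 2: 5, 2, 3, 4, 1
d = r₁ − r₂: -2, 2, -2, -2, 4
d²: 4, 4, 4, 4, 16; Σd² = 32
ρ = 1 − 6·32/(5·24) = 1 − 192/120 = -0.600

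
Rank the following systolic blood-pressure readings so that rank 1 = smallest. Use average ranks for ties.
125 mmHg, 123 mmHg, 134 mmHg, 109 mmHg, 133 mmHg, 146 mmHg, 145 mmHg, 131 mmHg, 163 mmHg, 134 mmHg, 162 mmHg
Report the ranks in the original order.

3, 2, 6.5, 1, 5, 9, 8, 4, 11, 6.5, 10

Sorted (ascending): 109, 123, 125, 131, 133, 134, 134, 145, 146, 162, 163
The 2 values of 134 occupy positions 6–7 → average rank (6+7)/2 = 6.5.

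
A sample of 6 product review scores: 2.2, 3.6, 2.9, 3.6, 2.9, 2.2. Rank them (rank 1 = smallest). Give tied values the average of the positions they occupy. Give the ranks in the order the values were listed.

Sorted (ascending): 2.2, 2.2, 2.9, 2.9, 3.6, 3.6
The 2 values of 2.2 occupy positions 1–2 → average rank (1+2)/2 = 1.5.
The 2 values of 2.9 occupy positions 3–4 → average rank (3+4)/2 = 3.5.
The 2 values of 3.6 occupy positions 5–6 → average rank (5+6)/2 = 5.5.

1.5, 5.5, 3.5, 5.5, 3.5, 1.5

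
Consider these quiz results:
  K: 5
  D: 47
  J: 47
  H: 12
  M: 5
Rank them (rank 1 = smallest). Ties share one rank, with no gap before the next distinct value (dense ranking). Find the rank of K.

Sorted (ascending): 5, 5, 12, 47, 47
The 2 values of 5 share dense rank 1.
The 2 values of 47 share dense rank 3.
Remaining distinct values take the next consecutive integers.
K has value 5 → rank 1.

1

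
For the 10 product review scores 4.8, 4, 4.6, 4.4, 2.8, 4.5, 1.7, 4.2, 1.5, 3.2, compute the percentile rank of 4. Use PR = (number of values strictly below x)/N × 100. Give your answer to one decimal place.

N = 10.
Strictly below 4: 4. Equal to 4: 1.
PR = 4/10 × 100 = 40.0

40.0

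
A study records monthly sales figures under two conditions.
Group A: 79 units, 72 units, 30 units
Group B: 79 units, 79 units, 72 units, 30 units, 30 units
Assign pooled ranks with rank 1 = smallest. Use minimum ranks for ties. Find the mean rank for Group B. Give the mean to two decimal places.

Sorted (ascending): 30, 30, 30, 72, 72, 79, 79, 79
The 3 values of 30 occupy positions 1–3 → each gets rank 1.
The 2 values of 72 occupy positions 4–5 → each gets rank 4.
The 3 values of 79 occupy positions 6–8 → each gets rank 6.
Group B values → pooled ranks: 79→6, 79→6, 72→4, 30→1, 30→1
Mean rank = (6 + 6 + 4 + 1 + 1) / 5 = 3.60

3.60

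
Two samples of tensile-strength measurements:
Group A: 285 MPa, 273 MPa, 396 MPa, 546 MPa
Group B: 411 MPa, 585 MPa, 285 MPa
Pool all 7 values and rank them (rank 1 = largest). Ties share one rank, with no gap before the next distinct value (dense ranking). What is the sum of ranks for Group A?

Sorted (descending): 585, 546, 411, 396, 285, 285, 273
The 2 values of 285 share dense rank 5.
Remaining distinct values take the next consecutive integers.
Group A values → pooled ranks: 285→5, 273→6, 396→4, 546→2
Rank sum = 5 + 6 + 4 + 2 = 17

17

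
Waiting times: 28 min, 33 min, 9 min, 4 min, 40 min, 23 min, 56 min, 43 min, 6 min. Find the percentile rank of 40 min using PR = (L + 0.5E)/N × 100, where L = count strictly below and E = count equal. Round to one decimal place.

N = 9.
Strictly below 40: 6. Equal to 40: 1.
PR = (6 + 0.5·1)/9 × 100 = 72.2

72.2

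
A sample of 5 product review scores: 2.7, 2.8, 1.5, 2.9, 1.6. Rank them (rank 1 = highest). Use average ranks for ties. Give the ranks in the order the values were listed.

Sorted (descending): 2.9, 2.8, 2.7, 1.6, 1.5
No ties — each value takes its position as its rank.

3, 2, 5, 1, 4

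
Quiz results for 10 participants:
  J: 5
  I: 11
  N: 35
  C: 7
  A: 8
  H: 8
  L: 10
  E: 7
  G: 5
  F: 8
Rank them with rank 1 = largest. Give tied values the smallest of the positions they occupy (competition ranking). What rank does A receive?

4

Sorted (descending): 35, 11, 10, 8, 8, 8, 7, 7, 5, 5
The 3 values of 8 occupy positions 4–6 → each gets rank 4.
The 2 values of 7 occupy positions 7–8 → each gets rank 7.
The 2 values of 5 occupy positions 9–10 → each gets rank 9.
A has value 8 → rank 4.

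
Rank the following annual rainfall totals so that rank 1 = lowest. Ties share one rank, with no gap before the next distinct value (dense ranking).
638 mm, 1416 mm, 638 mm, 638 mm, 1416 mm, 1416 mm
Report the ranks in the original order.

Sorted (ascending): 638, 638, 638, 1416, 1416, 1416
The 3 values of 638 share dense rank 1.
The 3 values of 1416 share dense rank 2.

1, 2, 1, 1, 2, 2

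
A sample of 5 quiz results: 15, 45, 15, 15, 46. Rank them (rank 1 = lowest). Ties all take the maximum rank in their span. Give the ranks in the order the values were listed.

3, 4, 3, 3, 5

Sorted (ascending): 15, 15, 15, 45, 46
The 3 values of 15 occupy positions 1–3 → each gets rank 3.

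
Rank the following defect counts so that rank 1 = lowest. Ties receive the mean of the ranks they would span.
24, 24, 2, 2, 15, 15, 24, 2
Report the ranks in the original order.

Sorted (ascending): 2, 2, 2, 15, 15, 24, 24, 24
The 3 values of 2 occupy positions 1–3 → average rank 2.
The 2 values of 15 occupy positions 4–5 → average rank (4+5)/2 = 4.5.
The 3 values of 24 occupy positions 6–8 → average rank 7.

7, 7, 2, 2, 4.5, 4.5, 7, 2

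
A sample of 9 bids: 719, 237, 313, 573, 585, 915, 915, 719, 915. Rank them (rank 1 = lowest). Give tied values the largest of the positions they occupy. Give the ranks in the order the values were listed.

Sorted (ascending): 237, 313, 573, 585, 719, 719, 915, 915, 915
The 2 values of 719 occupy positions 5–6 → each gets rank 6.
The 3 values of 915 occupy positions 7–9 → each gets rank 9.

6, 1, 2, 3, 4, 9, 9, 6, 9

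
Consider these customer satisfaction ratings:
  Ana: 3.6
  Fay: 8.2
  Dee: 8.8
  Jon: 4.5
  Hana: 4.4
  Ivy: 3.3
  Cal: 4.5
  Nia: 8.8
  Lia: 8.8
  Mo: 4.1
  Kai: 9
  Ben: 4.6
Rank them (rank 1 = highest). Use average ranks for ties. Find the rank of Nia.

3

Sorted (descending): 9, 8.8, 8.8, 8.8, 8.2, 4.6, 4.5, 4.5, 4.4, 4.1, 3.6, 3.3
The 3 values of 8.8 occupy positions 2–4 → average rank 3.
The 2 values of 4.5 occupy positions 7–8 → average rank (7+8)/2 = 7.5.
Nia has value 8.8 → rank 3.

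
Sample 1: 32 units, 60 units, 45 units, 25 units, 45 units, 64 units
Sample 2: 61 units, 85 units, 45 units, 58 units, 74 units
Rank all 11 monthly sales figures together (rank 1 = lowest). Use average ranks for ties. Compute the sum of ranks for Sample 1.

Sorted (ascending): 25, 32, 45, 45, 45, 58, 60, 61, 64, 74, 85
The 3 values of 45 occupy positions 3–5 → average rank 4.
Sample 1 values → pooled ranks: 32→2, 60→7, 45→4, 25→1, 45→4, 64→9
Rank sum = 2 + 7 + 4 + 1 + 4 + 9 = 27

27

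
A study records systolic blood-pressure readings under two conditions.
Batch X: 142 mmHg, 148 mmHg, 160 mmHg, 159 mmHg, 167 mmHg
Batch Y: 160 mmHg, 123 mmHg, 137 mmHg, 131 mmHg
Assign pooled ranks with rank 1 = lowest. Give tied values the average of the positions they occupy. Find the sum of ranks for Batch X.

31.5

Sorted (ascending): 123, 131, 137, 142, 148, 159, 160, 160, 167
The 2 values of 160 occupy positions 7–8 → average rank (7+8)/2 = 7.5.
Batch X values → pooled ranks: 142→4, 148→5, 160→7.5, 159→6, 167→9
Rank sum = 4 + 5 + 7.5 + 6 + 9 = 31.5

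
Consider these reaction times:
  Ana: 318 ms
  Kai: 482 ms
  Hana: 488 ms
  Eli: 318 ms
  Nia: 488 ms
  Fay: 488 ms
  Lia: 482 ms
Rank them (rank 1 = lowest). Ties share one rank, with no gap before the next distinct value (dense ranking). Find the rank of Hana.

3

Sorted (ascending): 318, 318, 482, 482, 488, 488, 488
The 2 values of 318 share dense rank 1.
The 2 values of 482 share dense rank 2.
The 3 values of 488 share dense rank 3.
Hana has value 488 ms → rank 3.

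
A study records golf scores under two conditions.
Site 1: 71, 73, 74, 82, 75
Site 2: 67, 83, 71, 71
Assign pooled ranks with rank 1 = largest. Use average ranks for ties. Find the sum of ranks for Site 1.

Sorted (descending): 83, 82, 75, 74, 73, 71, 71, 71, 67
The 3 values of 71 occupy positions 6–8 → average rank 7.
Site 1 values → pooled ranks: 71→7, 73→5, 74→4, 82→2, 75→3
Rank sum = 7 + 5 + 4 + 2 + 3 = 21

21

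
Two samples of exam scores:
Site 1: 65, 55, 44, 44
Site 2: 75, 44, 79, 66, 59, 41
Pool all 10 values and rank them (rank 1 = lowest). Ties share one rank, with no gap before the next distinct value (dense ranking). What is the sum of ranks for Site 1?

Sorted (ascending): 41, 44, 44, 44, 55, 59, 65, 66, 75, 79
The 3 values of 44 share dense rank 2.
Remaining distinct values take the next consecutive integers.
Site 1 values → pooled ranks: 65→5, 55→3, 44→2, 44→2
Rank sum = 5 + 3 + 2 + 2 = 12

12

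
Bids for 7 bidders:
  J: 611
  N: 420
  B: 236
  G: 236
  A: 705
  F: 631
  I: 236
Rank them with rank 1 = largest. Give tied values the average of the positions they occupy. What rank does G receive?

Sorted (descending): 705, 631, 611, 420, 236, 236, 236
The 3 values of 236 occupy positions 5–7 → average rank 6.
G has value 236 → rank 6.

6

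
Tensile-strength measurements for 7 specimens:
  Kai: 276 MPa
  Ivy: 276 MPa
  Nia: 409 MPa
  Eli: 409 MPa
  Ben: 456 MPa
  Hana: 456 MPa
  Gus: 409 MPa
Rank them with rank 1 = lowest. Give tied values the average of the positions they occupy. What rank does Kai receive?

1.5

Sorted (ascending): 276, 276, 409, 409, 409, 456, 456
The 2 values of 276 occupy positions 1–2 → average rank (1+2)/2 = 1.5.
The 3 values of 409 occupy positions 3–5 → average rank 4.
The 2 values of 456 occupy positions 6–7 → average rank (6+7)/2 = 6.5.
Kai has value 276 MPa → rank 1.5.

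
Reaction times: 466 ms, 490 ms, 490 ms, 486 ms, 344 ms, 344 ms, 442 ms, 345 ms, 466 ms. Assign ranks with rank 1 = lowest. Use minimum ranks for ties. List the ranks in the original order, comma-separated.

5, 8, 8, 7, 1, 1, 4, 3, 5

Sorted (ascending): 344, 344, 345, 442, 466, 466, 486, 490, 490
The 2 values of 344 occupy positions 1–2 → each gets rank 1.
The 2 values of 466 occupy positions 5–6 → each gets rank 5.
The 2 values of 490 occupy positions 8–9 → each gets rank 8.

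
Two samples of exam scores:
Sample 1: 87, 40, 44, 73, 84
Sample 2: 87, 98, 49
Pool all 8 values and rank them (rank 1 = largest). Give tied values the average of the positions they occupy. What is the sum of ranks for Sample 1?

Sorted (descending): 98, 87, 87, 84, 73, 49, 44, 40
The 2 values of 87 occupy positions 2–3 → average rank (2+3)/2 = 2.5.
Sample 1 values → pooled ranks: 87→2.5, 40→8, 44→7, 73→5, 84→4
Rank sum = 2.5 + 8 + 7 + 5 + 4 = 26.5

26.5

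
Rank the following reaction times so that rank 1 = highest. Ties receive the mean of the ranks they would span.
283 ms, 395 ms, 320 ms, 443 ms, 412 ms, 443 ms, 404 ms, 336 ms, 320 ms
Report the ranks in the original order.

9, 5, 7.5, 1.5, 3, 1.5, 4, 6, 7.5

Sorted (descending): 443, 443, 412, 404, 395, 336, 320, 320, 283
The 2 values of 443 occupy positions 1–2 → average rank (1+2)/2 = 1.5.
The 2 values of 320 occupy positions 7–8 → average rank (7+8)/2 = 7.5.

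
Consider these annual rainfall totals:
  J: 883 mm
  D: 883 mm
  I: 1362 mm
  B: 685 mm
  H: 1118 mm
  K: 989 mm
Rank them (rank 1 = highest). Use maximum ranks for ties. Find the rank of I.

1

Sorted (descending): 1362, 1118, 989, 883, 883, 685
The 2 values of 883 occupy positions 4–5 → each gets rank 5.
I has value 1362 mm → rank 1.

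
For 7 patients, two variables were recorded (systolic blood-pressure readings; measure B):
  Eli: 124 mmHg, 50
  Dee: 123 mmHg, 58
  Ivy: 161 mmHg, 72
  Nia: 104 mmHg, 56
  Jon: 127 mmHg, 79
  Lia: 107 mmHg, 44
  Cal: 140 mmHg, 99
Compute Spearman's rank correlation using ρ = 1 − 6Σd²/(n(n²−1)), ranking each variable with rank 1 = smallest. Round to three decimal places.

Ranks of variable 1: 4, 3, 7, 1, 5, 2, 6
Ranks of variable 2: 2, 4, 5, 3, 6, 1, 7
d = r₁ − r₂: 2, -1, 2, -2, -1, 1, -1
d²: 4, 1, 4, 4, 1, 1, 1; Σd² = 16
ρ = 1 − 6·16/(7·48) = 1 − 96/336 = 0.714

0.714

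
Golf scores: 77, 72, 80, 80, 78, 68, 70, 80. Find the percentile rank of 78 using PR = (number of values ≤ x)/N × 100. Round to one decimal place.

62.5

N = 8.
Strictly below 78: 4. Equal to 78: 1.
PR = 5/8 × 100 = 62.5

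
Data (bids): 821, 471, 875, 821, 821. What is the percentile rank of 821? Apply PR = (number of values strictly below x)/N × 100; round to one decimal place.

N = 5.
Strictly below 821: 1. Equal to 821: 3.
PR = 1/5 × 100 = 20.0

20.0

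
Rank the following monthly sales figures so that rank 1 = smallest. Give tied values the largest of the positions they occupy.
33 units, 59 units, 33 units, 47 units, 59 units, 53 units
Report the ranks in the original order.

2, 6, 2, 3, 6, 4

Sorted (ascending): 33, 33, 47, 53, 59, 59
The 2 values of 33 occupy positions 1–2 → each gets rank 2.
The 2 values of 59 occupy positions 5–6 → each gets rank 6.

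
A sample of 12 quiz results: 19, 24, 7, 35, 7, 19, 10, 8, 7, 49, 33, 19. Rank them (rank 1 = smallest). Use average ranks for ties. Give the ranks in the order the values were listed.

7, 9, 2, 11, 2, 7, 5, 4, 2, 12, 10, 7

Sorted (ascending): 7, 7, 7, 8, 10, 19, 19, 19, 24, 33, 35, 49
The 3 values of 7 occupy positions 1–3 → average rank 2.
The 3 values of 19 occupy positions 6–8 → average rank 7.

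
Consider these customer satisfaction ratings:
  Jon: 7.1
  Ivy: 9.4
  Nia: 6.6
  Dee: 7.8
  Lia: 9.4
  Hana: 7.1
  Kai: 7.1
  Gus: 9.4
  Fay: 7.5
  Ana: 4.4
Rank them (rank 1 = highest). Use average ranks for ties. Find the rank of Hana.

7

Sorted (descending): 9.4, 9.4, 9.4, 7.8, 7.5, 7.1, 7.1, 7.1, 6.6, 4.4
The 3 values of 9.4 occupy positions 1–3 → average rank 2.
The 3 values of 7.1 occupy positions 6–8 → average rank 7.
Hana has value 7.1 → rank 7.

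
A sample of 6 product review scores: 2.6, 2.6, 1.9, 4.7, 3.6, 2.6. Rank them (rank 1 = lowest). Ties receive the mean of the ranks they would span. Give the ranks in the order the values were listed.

3, 3, 1, 6, 5, 3

Sorted (ascending): 1.9, 2.6, 2.6, 2.6, 3.6, 4.7
The 3 values of 2.6 occupy positions 2–4 → average rank 3.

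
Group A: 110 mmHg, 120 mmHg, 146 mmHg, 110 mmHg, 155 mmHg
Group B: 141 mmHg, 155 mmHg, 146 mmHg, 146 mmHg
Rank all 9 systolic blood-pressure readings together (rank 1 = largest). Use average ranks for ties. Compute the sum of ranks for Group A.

29.5

Sorted (descending): 155, 155, 146, 146, 146, 141, 120, 110, 110
The 2 values of 155 occupy positions 1–2 → average rank (1+2)/2 = 1.5.
The 3 values of 146 occupy positions 3–5 → average rank 4.
The 2 values of 110 occupy positions 8–9 → average rank (8+9)/2 = 8.5.
Group A values → pooled ranks: 110→8.5, 120→7, 146→4, 110→8.5, 155→1.5
Rank sum = 8.5 + 7 + 4 + 8.5 + 1.5 = 29.5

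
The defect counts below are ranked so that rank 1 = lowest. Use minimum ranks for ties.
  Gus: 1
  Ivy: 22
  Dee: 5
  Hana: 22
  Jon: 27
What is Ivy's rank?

Sorted (ascending): 1, 5, 22, 22, 27
The 2 values of 22 occupy positions 3–4 → each gets rank 3.
Ivy has value 22 → rank 3.

3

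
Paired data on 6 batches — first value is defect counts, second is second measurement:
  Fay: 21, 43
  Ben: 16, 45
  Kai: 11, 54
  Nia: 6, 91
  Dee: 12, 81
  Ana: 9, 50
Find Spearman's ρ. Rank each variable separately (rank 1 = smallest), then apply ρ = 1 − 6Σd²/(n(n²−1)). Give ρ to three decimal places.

-0.771

Ranks of variable 1: 6, 5, 3, 1, 4, 2
Ranks of variable 2: 1, 2, 4, 6, 5, 3
d = r₁ − r₂: 5, 3, -1, -5, -1, -1
d²: 25, 9, 1, 25, 1, 1; Σd² = 62
ρ = 1 − 6·62/(6·35) = 1 − 372/210 = -0.771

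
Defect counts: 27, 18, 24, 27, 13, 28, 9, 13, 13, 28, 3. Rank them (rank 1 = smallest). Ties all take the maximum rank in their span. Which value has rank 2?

Sorted (ascending): 3, 9, 13, 13, 13, 18, 24, 27, 27, 28, 28
The 3 values of 13 occupy positions 3–5 → each gets rank 5.
The 2 values of 27 occupy positions 8–9 → each gets rank 9.
The 2 values of 28 occupy positions 10–11 → each gets rank 11.
Rank 2 → value 9.

9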